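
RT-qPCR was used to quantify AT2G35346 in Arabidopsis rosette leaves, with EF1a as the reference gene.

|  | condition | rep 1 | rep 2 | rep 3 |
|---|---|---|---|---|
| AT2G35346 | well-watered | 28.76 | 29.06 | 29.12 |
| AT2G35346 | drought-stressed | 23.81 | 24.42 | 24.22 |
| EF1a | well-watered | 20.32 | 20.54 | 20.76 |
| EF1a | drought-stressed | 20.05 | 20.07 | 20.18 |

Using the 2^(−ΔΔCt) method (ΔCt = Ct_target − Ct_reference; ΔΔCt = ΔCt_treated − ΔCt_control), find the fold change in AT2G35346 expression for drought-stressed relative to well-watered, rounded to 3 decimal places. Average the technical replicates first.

Mean Ct: AT2G35346 well-watered 28.980; AT2G35346 drought-stressed 24.150; EF1a well-watered 20.540; EF1a drought-stressed 20.100
ΔCt(well-watered) = 28.980 − 20.540 = 8.440
ΔCt(drought-stressed) = 24.150 − 20.100 = 4.050
ΔΔCt = 4.050 − 8.440 = -4.390
Fold change = 2^(−(-4.390)) = 2^4.390 = 20.9663

20.966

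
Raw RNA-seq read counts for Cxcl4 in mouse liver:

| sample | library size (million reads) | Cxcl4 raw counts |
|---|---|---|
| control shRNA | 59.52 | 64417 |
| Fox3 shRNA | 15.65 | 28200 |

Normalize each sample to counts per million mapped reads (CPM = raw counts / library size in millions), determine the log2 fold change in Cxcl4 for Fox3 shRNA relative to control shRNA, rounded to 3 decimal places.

CPM(control shRNA) = 64417 / 59.52 = 1082.2749
CPM(Fox3 shRNA) = 28200 / 15.65 = 1801.9169
Fold change = 1801.9169 / 1082.2749 = 1.66493
log2(1.66493) = 0.7355

0.735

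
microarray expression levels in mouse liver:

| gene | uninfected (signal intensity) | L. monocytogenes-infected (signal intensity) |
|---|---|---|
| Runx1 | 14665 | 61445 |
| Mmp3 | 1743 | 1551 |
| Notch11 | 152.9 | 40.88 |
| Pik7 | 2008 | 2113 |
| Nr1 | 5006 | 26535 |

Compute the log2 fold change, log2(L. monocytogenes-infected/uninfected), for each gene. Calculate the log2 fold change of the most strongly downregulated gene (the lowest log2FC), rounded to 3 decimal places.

-1.903

log2(61445/14665) = 2.067  (Runx1)
log2(1551/1743) = -0.168  (Mmp3)
log2(40.88/152.9) = -1.903  (Notch11)
log2(2113/2008) = 0.074  (Pik7)
log2(26535/5006) = 2.406  (Nr1)
Notch11 is most strongly downregulated.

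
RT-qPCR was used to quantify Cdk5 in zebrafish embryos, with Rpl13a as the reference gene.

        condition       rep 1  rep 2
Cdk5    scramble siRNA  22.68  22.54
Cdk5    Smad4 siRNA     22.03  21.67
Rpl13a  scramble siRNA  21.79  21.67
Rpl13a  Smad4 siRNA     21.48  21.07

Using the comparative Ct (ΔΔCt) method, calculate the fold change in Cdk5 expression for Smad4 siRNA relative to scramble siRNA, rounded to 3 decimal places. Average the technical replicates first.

1.235

Mean Ct: Cdk5 scramble siRNA 22.610; Cdk5 Smad4 siRNA 21.850; Rpl13a scramble siRNA 21.730; Rpl13a Smad4 siRNA 21.275
ΔCt(scramble siRNA) = 22.610 − 21.730 = 0.880
ΔCt(Smad4 siRNA) = 21.850 − 21.275 = 0.575
ΔΔCt = 0.575 − 0.880 = -0.305
Fold change = 2^(−(-0.305)) = 2^0.305 = 1.2354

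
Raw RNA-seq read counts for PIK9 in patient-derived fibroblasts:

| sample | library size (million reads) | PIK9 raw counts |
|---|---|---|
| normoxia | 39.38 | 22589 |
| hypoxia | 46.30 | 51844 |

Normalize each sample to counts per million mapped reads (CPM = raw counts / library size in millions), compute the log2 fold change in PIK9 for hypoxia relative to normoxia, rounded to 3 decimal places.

CPM(normoxia) = 22589 / 39.38 = 573.6160
CPM(hypoxia) = 51844 / 46.30 = 1119.7408
Fold change = 1119.7408 / 573.6160 = 1.95207
log2(1.95207) = 0.9650

0.965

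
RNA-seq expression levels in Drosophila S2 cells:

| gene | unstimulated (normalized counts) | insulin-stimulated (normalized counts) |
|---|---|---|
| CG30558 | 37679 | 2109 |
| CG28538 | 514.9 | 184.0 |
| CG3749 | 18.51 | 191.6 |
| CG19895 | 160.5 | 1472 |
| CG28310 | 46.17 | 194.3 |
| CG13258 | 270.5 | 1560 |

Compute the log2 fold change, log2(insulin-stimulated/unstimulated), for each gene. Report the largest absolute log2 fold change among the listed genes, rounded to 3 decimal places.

log2(2109/37679) = -4.159  (CG30558)
log2(184.0/514.9) = -1.485  (CG28538)
log2(191.6/18.51) = 3.372  (CG3749)
log2(1472/160.5) = 3.197  (CG19895)
log2(194.3/46.17) = 2.073  (CG28310)
log2(1560/270.5) = 2.528  (CG13258)
The largest magnitude belongs to CG30558.

4.159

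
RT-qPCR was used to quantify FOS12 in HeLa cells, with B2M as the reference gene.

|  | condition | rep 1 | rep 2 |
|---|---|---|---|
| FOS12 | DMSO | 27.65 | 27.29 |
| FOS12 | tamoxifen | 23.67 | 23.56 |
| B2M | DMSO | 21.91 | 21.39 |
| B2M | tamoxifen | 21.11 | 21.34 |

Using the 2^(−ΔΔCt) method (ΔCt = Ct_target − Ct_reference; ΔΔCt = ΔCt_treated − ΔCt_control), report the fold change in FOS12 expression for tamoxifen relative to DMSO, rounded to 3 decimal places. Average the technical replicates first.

Mean Ct: FOS12 DMSO 27.470; FOS12 tamoxifen 23.615; B2M DMSO 21.650; B2M tamoxifen 21.225
ΔCt(DMSO) = 27.470 − 21.650 = 5.820
ΔCt(tamoxifen) = 23.615 − 21.225 = 2.390
ΔΔCt = 2.390 − 5.820 = -3.430
Fold change = 2^(−(-3.430)) = 2^3.430 = 10.7779

10.778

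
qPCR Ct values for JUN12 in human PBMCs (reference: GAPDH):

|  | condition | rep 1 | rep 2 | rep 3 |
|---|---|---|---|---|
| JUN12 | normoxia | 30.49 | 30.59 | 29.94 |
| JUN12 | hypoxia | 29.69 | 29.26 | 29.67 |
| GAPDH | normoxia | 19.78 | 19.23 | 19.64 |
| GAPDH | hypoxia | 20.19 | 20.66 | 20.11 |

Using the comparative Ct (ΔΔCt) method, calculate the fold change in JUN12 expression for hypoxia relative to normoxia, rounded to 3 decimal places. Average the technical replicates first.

2.969

Mean Ct: JUN12 normoxia 30.340; JUN12 hypoxia 29.540; GAPDH normoxia 19.550; GAPDH hypoxia 20.320
ΔCt(normoxia) = 30.340 − 19.550 = 10.790
ΔCt(hypoxia) = 29.540 − 20.320 = 9.220
ΔΔCt = 9.220 − 10.790 = -1.570
Fold change = 2^(−(-1.570)) = 2^1.570 = 2.9690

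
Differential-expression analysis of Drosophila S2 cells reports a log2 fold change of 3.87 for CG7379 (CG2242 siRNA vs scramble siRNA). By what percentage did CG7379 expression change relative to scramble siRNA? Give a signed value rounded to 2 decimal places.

1362.13%

Fold change = 2^(3.87) = 14.6213
Percent change = (FC − 1) × 100% = (14.6213 − 1) × 100 = 1362.13%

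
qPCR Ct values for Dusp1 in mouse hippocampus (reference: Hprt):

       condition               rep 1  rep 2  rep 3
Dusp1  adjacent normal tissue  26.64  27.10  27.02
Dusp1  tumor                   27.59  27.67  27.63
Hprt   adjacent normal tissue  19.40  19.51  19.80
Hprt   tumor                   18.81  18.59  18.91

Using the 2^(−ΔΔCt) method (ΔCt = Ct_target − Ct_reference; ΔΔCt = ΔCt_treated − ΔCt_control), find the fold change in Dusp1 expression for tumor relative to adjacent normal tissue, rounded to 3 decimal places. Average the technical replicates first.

0.351

Mean Ct: Dusp1 adjacent normal tissue 26.920; Dusp1 tumor 27.630; Hprt adjacent normal tissue 19.570; Hprt tumor 18.770
ΔCt(adjacent normal tissue) = 26.920 − 19.570 = 7.350
ΔCt(tumor) = 27.630 − 18.770 = 8.860
ΔΔCt = 8.860 − 7.350 = 1.510
Fold change = 2^(−1.510) = 0.3511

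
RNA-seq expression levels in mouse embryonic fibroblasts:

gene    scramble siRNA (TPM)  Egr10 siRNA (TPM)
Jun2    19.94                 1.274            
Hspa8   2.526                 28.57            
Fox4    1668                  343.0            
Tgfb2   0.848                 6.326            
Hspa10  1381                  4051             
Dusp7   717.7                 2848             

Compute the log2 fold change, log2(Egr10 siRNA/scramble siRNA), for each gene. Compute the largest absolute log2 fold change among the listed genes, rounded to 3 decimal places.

log2(1.274/19.94) = -3.968  (Jun2)
log2(28.57/2.526) = 3.500  (Hspa8)
log2(343.0/1668) = -2.282  (Fox4)
log2(6.326/0.848) = 2.899  (Tgfb2)
log2(4051/1381) = 1.553  (Hspa10)
log2(2848/717.7) = 1.988  (Dusp7)
The largest magnitude belongs to Jun2.

3.968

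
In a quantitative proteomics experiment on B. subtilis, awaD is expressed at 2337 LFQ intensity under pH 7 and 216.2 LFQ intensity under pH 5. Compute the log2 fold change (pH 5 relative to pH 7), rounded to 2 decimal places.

Fold change = 216.2 / 2337 = 0.0925
log2(0.0925) = -3.434

-3.43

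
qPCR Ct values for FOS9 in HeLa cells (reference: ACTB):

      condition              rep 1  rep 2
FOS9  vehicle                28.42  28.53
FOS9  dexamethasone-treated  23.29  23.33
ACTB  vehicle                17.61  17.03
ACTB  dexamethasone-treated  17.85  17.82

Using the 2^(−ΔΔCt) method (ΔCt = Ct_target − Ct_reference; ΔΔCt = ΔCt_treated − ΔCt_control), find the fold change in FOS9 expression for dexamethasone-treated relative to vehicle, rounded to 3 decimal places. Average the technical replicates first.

51.268

Mean Ct: FOS9 vehicle 28.475; FOS9 dexamethasone-treated 23.310; ACTB vehicle 17.320; ACTB dexamethasone-treated 17.835
ΔCt(vehicle) = 28.475 − 17.320 = 11.155
ΔCt(dexamethasone-treated) = 23.310 − 17.835 = 5.475
ΔΔCt = 5.475 − 11.155 = -5.680
Fold change = 2^(−(-5.680)) = 2^5.680 = 51.2685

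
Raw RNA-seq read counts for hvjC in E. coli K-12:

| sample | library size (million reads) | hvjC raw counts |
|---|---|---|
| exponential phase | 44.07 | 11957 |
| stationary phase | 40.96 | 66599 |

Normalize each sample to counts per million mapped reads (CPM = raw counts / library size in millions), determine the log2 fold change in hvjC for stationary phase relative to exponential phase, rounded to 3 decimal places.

2.583

CPM(exponential phase) = 11957 / 44.07 = 271.3184
CPM(stationary phase) = 66599 / 40.96 = 1625.9521
Fold change = 1625.9521 / 271.3184 = 5.99278
log2(5.99278) = 2.5832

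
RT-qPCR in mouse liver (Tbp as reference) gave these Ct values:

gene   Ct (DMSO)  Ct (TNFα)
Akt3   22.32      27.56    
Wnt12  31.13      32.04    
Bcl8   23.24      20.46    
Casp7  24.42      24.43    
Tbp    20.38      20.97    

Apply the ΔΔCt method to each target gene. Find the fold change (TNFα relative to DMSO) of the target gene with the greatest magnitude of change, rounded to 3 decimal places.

Akt3: ΔΔCt = (27.56−20.97) − (22.32−20.38) = 6.59 − 1.94 = 4.65; fold change = 2^-4.65 = 0.040
Wnt12: ΔΔCt = (32.04−20.97) − (31.13−20.38) = 11.07 − 10.75 = 0.32; fold change = 2^-0.32 = 0.801
Bcl8: ΔΔCt = (20.46−20.97) − (23.24−20.38) = -0.51 − 2.86 = -3.37; fold change = 2^3.37 = 10.339
Casp7: ΔΔCt = (24.43−20.97) − (24.42−20.38) = 3.46 − 4.04 = -0.58; fold change = 2^0.58 = 1.495
Akt3 has the largest |ΔΔCt| = 4.65.

0.040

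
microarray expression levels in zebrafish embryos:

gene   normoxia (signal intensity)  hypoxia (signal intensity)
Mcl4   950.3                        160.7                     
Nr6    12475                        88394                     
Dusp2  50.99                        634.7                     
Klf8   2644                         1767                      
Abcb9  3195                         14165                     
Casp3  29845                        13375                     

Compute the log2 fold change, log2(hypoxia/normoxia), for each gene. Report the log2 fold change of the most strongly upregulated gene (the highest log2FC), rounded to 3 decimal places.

3.638

log2(160.7/950.3) = -2.564  (Mcl4)
log2(88394/12475) = 2.825  (Nr6)
log2(634.7/50.99) = 3.638  (Dusp2)
log2(1767/2644) = -0.581  (Klf8)
log2(14165/3195) = 2.148  (Abcb9)
log2(13375/29845) = -1.158  (Casp3)
Dusp2 is most strongly upregulated.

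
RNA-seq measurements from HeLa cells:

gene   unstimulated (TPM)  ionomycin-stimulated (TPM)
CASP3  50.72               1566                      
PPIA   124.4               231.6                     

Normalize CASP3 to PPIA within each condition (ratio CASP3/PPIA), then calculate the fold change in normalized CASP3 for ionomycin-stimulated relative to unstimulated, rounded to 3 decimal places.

16.584

CASP3/PPIA (unstimulated) = 50.72 / 124.4 = 0.40772
CASP3/PPIA (ionomycin-stimulated) = 1566 / 231.6 = 6.7617
Fold change = 6.7617 / 0.40772 = 16.5842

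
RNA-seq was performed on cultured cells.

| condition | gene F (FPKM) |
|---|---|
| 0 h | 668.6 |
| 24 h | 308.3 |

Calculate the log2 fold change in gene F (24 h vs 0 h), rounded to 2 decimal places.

-1.12

Fold change = 308.3 / 668.6 = 0.4611
log2(0.4611) = -1.117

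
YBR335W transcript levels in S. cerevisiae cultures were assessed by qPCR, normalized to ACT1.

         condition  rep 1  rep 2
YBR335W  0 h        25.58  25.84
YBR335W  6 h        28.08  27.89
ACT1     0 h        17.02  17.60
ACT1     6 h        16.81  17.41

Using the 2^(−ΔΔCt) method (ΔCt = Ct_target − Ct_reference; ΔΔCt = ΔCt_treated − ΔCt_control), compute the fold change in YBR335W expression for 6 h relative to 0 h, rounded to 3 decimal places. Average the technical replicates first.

0.180

Mean Ct: YBR335W 0 h 25.710; YBR335W 6 h 27.985; ACT1 0 h 17.310; ACT1 6 h 17.110
ΔCt(0 h) = 25.710 − 17.310 = 8.400
ΔCt(6 h) = 27.985 − 17.110 = 10.875
ΔΔCt = 10.875 − 8.400 = 2.475
Fold change = 2^(−2.475) = 0.1799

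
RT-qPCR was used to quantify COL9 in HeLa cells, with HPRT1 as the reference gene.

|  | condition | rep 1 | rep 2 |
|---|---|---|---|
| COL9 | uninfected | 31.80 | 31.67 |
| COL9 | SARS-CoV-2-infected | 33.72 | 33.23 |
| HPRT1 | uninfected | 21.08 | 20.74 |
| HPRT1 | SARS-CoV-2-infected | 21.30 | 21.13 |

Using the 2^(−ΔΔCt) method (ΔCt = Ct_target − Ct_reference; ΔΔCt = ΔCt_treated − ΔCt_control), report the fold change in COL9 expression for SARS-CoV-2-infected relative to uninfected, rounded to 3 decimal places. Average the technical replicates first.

0.370

Mean Ct: COL9 uninfected 31.735; COL9 SARS-CoV-2-infected 33.475; HPRT1 uninfected 20.910; HPRT1 SARS-CoV-2-infected 21.215
ΔCt(uninfected) = 31.735 − 20.910 = 10.825
ΔCt(SARS-CoV-2-infected) = 33.475 − 21.215 = 12.260
ΔΔCt = 12.260 − 10.825 = 1.435
Fold change = 2^(−1.435) = 0.3698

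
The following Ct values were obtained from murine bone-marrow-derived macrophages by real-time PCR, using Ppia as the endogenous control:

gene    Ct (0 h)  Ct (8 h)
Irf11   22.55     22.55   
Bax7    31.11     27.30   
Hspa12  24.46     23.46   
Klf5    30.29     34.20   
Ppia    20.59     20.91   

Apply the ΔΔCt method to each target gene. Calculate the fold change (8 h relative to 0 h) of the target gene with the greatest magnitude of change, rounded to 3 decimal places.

17.509

Irf11: ΔΔCt = (22.55−20.91) − (22.55−20.59) = 1.64 − 1.96 = -0.32; fold change = 2^0.32 = 1.248
Bax7: ΔΔCt = (27.30−20.91) − (31.11−20.59) = 6.39 − 10.52 = -4.13; fold change = 2^4.13 = 17.509
Hspa12: ΔΔCt = (23.46−20.91) − (24.46−20.59) = 2.55 − 3.87 = -1.32; fold change = 2^1.32 = 2.497
Klf5: ΔΔCt = (34.20−20.91) − (30.29−20.59) = 13.29 − 9.70 = 3.59; fold change = 2^-3.59 = 0.083
Bax7 has the largest |ΔΔCt| = 4.13.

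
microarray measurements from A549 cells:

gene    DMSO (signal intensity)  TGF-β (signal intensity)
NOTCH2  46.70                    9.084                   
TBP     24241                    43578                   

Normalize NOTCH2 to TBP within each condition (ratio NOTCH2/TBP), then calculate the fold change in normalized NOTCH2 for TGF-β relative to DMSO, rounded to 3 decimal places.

0.108

NOTCH2/TBP (DMSO) = 46.70 / 24241 = 0.0019265
NOTCH2/TBP (TGF-β) = 9.084 / 43578 = 0.00020845
Fold change = 0.00020845 / 0.0019265 = 0.1082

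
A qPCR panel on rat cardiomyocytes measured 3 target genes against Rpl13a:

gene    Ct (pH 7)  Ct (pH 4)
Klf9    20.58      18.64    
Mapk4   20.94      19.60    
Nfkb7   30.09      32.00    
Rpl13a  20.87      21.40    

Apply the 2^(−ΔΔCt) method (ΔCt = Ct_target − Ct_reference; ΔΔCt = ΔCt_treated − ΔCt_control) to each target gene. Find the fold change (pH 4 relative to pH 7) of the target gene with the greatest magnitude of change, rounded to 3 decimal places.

Klf9: ΔΔCt = (18.64−21.40) − (20.58−20.87) = -2.76 − (-0.29) = -2.47; fold change = 2^2.47 = 5.540
Mapk4: ΔΔCt = (19.60−21.40) − (20.94−20.87) = -1.80 − 0.07 = -1.87; fold change = 2^1.87 = 3.655
Nfkb7: ΔΔCt = (32.00−21.40) − (30.09−20.87) = 10.60 − 9.22 = 1.38; fold change = 2^-1.38 = 0.384
Klf9 has the largest |ΔΔCt| = 2.47.

5.540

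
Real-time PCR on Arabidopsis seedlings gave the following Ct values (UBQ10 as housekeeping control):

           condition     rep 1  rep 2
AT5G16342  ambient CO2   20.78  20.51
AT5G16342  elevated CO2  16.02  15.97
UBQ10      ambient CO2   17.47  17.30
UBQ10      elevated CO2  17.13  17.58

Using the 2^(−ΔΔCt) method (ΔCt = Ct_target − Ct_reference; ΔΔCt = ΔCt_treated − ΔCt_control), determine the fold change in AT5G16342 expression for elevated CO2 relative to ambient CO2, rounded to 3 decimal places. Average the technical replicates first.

24.590

Mean Ct: AT5G16342 ambient CO2 20.645; AT5G16342 elevated CO2 15.995; UBQ10 ambient CO2 17.385; UBQ10 elevated CO2 17.355
ΔCt(ambient CO2) = 20.645 − 17.385 = 3.260
ΔCt(elevated CO2) = 15.995 − 17.355 = -1.360
ΔΔCt = -1.360 − 3.260 = -4.620
Fold change = 2^(−(-4.620)) = 2^4.620 = 24.5900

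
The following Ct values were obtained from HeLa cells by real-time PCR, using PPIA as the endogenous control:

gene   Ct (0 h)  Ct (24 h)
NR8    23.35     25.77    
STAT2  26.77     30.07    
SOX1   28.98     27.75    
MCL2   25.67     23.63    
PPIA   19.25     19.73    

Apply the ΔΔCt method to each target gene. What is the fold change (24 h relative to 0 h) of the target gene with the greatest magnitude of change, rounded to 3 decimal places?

0.142

NR8: ΔΔCt = (25.77−19.73) − (23.35−19.25) = 6.04 − 4.10 = 1.94; fold change = 2^-1.94 = 0.261
STAT2: ΔΔCt = (30.07−19.73) − (26.77−19.25) = 10.34 − 7.52 = 2.82; fold change = 2^-2.82 = 0.142
SOX1: ΔΔCt = (27.75−19.73) − (28.98−19.25) = 8.02 − 9.73 = -1.71; fold change = 2^1.71 = 3.272
MCL2: ΔΔCt = (23.63−19.73) − (25.67−19.25) = 3.90 − 6.42 = -2.52; fold change = 2^2.52 = 5.736
STAT2 has the largest |ΔΔCt| = 2.82.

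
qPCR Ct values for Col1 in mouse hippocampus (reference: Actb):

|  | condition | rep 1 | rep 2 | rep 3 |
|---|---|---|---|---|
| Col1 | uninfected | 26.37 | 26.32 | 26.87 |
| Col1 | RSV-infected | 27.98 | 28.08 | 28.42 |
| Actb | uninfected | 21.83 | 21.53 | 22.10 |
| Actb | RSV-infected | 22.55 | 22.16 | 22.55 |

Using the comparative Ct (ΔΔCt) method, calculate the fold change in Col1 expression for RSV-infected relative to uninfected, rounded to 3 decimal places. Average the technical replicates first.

0.486

Mean Ct: Col1 uninfected 26.520; Col1 RSV-infected 28.160; Actb uninfected 21.820; Actb RSV-infected 22.420
ΔCt(uninfected) = 26.520 − 21.820 = 4.700
ΔCt(RSV-infected) = 28.160 − 22.420 = 5.740
ΔΔCt = 5.740 − 4.700 = 1.040
Fold change = 2^(−1.040) = 0.4863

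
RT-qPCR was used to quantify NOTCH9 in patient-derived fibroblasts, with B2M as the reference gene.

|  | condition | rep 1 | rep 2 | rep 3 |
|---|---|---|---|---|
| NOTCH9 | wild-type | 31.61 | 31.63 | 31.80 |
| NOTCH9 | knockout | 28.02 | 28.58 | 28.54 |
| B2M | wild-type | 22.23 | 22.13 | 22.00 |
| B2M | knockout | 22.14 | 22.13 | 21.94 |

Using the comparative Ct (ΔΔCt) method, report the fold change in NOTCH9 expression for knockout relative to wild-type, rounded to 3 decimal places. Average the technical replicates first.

Mean Ct: NOTCH9 wild-type 31.680; NOTCH9 knockout 28.380; B2M wild-type 22.120; B2M knockout 22.070
ΔCt(wild-type) = 31.680 − 22.120 = 9.560
ΔCt(knockout) = 28.380 − 22.070 = 6.310
ΔΔCt = 6.310 − 9.560 = -3.250
Fold change = 2^(−(-3.250)) = 2^3.250 = 9.5137

9.514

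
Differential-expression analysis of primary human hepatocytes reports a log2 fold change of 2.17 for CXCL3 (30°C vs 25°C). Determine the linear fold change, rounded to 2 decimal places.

4.50

Fold change = 2^(2.17) = 4.500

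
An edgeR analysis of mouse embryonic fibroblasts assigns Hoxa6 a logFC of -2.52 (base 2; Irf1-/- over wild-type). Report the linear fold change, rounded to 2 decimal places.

Fold change = 2^(-2.52) = 0.174
That is, Hoxa6 drops to 17.4% of the wild-type level.

0.17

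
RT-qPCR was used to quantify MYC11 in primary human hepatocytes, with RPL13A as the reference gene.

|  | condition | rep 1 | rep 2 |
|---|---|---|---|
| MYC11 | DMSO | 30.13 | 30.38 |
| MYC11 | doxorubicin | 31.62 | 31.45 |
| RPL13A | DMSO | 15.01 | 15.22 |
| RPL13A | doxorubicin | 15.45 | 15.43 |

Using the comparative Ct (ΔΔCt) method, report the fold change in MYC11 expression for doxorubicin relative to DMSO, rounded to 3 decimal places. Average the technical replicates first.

Mean Ct: MYC11 DMSO 30.255; MYC11 doxorubicin 31.535; RPL13A DMSO 15.115; RPL13A doxorubicin 15.440
ΔCt(DMSO) = 30.255 − 15.115 = 15.140
ΔCt(doxorubicin) = 31.535 − 15.440 = 16.095
ΔΔCt = 16.095 − 15.140 = 0.955
Fold change = 2^(−0.955) = 0.5158

0.516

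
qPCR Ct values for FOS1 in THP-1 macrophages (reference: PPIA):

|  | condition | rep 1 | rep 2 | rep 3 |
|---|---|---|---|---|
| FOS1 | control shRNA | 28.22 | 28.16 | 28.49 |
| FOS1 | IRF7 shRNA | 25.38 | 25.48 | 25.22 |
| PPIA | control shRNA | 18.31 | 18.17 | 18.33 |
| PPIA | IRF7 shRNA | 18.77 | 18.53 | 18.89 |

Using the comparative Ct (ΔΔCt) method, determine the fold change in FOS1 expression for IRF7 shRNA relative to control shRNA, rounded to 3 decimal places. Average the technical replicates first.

Mean Ct: FOS1 control shRNA 28.290; FOS1 IRF7 shRNA 25.360; PPIA control shRNA 18.270; PPIA IRF7 shRNA 18.730
ΔCt(control shRNA) = 28.290 − 18.270 = 10.020
ΔCt(IRF7 shRNA) = 25.360 − 18.730 = 6.630
ΔΔCt = 6.630 − 10.020 = -3.390
Fold change = 2^(−(-3.390)) = 2^3.390 = 10.4831

10.483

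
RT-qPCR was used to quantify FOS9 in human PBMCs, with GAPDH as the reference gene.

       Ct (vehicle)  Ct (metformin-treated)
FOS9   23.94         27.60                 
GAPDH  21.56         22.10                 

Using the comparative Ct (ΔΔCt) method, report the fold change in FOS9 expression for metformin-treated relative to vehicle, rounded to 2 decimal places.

0.12

ΔCt(vehicle) = 23.940 − 21.560 = 2.380
ΔCt(metformin-treated) = 27.600 − 22.100 = 5.500
ΔΔCt = 5.500 − 2.380 = 3.120
Fold change = 2^(−3.120) = 0.115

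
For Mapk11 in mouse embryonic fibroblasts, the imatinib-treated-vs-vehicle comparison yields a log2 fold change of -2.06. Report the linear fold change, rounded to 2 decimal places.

Fold change = 2^(-2.06) = 0.240

0.24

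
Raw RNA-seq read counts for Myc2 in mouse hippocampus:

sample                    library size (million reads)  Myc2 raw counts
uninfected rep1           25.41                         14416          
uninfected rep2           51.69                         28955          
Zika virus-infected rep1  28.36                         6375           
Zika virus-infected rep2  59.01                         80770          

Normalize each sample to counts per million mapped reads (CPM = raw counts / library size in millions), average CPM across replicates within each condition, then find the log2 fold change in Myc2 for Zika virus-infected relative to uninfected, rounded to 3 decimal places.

0.499

CPM(uninfected rep1) = 14416 / 25.41 = 567.3357
CPM(uninfected rep2) = 28955 / 51.69 = 560.1664
CPM(Zika virus-infected rep1) = 6375 / 28.36 = 224.7884
CPM(Zika virus-infected rep2) = 80770 / 59.01 = 1368.7511
mean CPM(uninfected) = 563.7510; mean CPM(Zika virus-infected) = 796.7697
Fold change = 796.7697 / 563.7510 = 1.41334
log2(1.41334) = 0.4991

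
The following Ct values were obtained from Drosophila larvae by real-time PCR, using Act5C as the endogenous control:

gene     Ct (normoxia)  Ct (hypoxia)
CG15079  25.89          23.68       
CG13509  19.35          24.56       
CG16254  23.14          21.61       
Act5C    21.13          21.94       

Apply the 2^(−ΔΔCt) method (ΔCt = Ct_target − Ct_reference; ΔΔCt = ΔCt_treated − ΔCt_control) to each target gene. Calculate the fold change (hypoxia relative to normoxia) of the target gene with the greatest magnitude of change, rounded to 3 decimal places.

0.047

CG15079: ΔΔCt = (23.68−21.94) − (25.89−21.13) = 1.74 − 4.76 = -3.02; fold change = 2^3.02 = 8.112
CG13509: ΔΔCt = (24.56−21.94) − (19.35−21.13) = 2.62 − (-1.78) = 4.40; fold change = 2^-4.40 = 0.047
CG16254: ΔΔCt = (21.61−21.94) − (23.14−21.13) = -0.33 − 2.01 = -2.34; fold change = 2^2.34 = 5.063
CG13509 has the largest |ΔΔCt| = 4.40.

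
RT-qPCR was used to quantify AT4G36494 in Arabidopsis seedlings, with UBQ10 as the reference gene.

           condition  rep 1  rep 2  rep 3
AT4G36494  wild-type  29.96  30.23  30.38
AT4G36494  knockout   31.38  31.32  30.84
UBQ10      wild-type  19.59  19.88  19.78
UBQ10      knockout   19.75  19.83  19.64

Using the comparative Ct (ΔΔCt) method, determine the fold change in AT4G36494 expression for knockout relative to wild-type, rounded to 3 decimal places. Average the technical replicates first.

Mean Ct: AT4G36494 wild-type 30.190; AT4G36494 knockout 31.180; UBQ10 wild-type 19.750; UBQ10 knockout 19.740
ΔCt(wild-type) = 30.190 − 19.750 = 10.440
ΔCt(knockout) = 31.180 − 19.740 = 11.440
ΔΔCt = 11.440 − 10.440 = 1.000
Fold change = 2^(−1.000) = 0.5000

0.500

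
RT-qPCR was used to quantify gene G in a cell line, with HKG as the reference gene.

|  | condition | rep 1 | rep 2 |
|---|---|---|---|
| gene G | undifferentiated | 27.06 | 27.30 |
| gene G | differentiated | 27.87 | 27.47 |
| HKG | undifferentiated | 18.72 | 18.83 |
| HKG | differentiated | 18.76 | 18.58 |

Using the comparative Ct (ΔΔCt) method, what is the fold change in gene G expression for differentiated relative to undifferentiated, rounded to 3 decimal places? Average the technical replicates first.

Mean Ct: gene G undifferentiated 27.180; gene G differentiated 27.670; HKG undifferentiated 18.775; HKG differentiated 18.670
ΔCt(undifferentiated) = 27.180 − 18.775 = 8.405
ΔCt(differentiated) = 27.670 − 18.670 = 9.000
ΔΔCt = 9.000 − 8.405 = 0.595
Fold change = 2^(−0.595) = 0.6620

0.662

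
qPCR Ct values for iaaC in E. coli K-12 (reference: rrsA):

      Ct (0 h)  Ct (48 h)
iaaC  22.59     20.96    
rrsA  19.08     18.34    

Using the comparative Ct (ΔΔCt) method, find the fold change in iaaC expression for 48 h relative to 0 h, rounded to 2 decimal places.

1.85

ΔCt(0 h) = 22.590 − 19.080 = 3.510
ΔCt(48 h) = 20.960 − 18.340 = 2.620
ΔΔCt = 2.620 − 3.510 = -0.890
Fold change = 2^(−(-0.890)) = 2^0.890 = 1.853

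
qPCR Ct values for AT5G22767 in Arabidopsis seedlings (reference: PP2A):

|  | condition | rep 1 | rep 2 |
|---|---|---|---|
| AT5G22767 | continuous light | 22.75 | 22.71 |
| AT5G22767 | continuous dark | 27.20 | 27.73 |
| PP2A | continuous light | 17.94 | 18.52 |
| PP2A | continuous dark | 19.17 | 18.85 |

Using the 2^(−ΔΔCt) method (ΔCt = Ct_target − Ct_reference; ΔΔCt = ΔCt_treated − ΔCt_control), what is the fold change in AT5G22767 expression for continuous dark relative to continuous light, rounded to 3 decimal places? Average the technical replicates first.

Mean Ct: AT5G22767 continuous light 22.730; AT5G22767 continuous dark 27.465; PP2A continuous light 18.230; PP2A continuous dark 19.010
ΔCt(continuous light) = 22.730 − 18.230 = 4.500
ΔCt(continuous dark) = 27.465 − 19.010 = 8.455
ΔΔCt = 8.455 − 4.500 = 3.955
Fold change = 2^(−3.955) = 0.0645

0.064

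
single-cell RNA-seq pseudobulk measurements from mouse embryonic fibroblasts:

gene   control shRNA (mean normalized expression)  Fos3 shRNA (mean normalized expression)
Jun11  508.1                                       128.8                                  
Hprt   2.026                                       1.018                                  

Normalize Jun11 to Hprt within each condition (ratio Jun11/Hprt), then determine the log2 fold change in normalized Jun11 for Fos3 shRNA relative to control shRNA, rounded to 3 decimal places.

Jun11/Hprt (control shRNA) = 508.1 / 2.026 = 250.79
Jun11/Hprt (Fos3 shRNA) = 128.8 / 1.018 = 126.52
Fold change = 126.52 / 250.79 = 0.5045
log2(0.5045) = -0.9871

-0.987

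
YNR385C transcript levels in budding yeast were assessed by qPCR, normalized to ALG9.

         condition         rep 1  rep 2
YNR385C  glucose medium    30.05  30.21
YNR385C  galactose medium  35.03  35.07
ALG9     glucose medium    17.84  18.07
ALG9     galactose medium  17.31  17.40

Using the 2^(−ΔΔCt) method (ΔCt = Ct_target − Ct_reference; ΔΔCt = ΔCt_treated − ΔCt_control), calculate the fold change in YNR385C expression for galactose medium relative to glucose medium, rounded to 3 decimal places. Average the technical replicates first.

Mean Ct: YNR385C glucose medium 30.130; YNR385C galactose medium 35.050; ALG9 glucose medium 17.955; ALG9 galactose medium 17.355
ΔCt(glucose medium) = 30.130 − 17.955 = 12.175
ΔCt(galactose medium) = 35.050 − 17.355 = 17.695
ΔΔCt = 17.695 − 12.175 = 5.520
Fold change = 2^(−5.520) = 0.0218

0.022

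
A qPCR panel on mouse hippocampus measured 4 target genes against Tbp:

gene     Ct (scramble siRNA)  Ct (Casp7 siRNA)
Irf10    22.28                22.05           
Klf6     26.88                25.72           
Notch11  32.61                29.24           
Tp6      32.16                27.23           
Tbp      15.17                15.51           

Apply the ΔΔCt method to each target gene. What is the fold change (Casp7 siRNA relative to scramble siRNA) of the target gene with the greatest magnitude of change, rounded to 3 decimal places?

Irf10: ΔΔCt = (22.05−15.51) − (22.28−15.17) = 6.54 − 7.11 = -0.57; fold change = 2^0.57 = 1.485
Klf6: ΔΔCt = (25.72−15.51) − (26.88−15.17) = 10.21 − 11.71 = -1.50; fold change = 2^1.50 = 2.828
Notch11: ΔΔCt = (29.24−15.51) − (32.61−15.17) = 13.73 − 17.44 = -3.71; fold change = 2^3.71 = 13.086
Tp6: ΔΔCt = (27.23−15.51) − (32.16−15.17) = 11.72 − 16.99 = -5.27; fold change = 2^5.27 = 38.586
Tp6 has the largest |ΔΔCt| = 5.27.

38.586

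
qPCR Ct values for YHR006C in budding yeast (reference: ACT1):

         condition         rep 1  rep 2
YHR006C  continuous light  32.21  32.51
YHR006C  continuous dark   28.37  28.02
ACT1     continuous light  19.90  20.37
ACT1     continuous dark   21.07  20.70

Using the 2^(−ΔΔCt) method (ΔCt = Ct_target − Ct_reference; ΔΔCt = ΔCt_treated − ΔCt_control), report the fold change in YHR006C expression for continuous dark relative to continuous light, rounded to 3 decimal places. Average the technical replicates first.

30.169

Mean Ct: YHR006C continuous light 32.360; YHR006C continuous dark 28.195; ACT1 continuous light 20.135; ACT1 continuous dark 20.885
ΔCt(continuous light) = 32.360 − 20.135 = 12.225
ΔCt(continuous dark) = 28.195 − 20.885 = 7.310
ΔΔCt = 7.310 − 12.225 = -4.915
Fold change = 2^(−(-4.915)) = 2^4.915 = 30.1691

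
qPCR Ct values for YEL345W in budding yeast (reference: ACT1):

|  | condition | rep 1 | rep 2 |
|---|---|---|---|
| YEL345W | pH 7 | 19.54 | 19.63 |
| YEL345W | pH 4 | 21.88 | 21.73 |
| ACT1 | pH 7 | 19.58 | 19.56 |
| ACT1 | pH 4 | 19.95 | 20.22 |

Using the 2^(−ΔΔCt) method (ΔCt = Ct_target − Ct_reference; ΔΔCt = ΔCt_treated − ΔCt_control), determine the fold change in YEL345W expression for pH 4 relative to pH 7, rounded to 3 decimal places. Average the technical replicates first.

0.307

Mean Ct: YEL345W pH 7 19.585; YEL345W pH 4 21.805; ACT1 pH 7 19.570; ACT1 pH 4 20.085
ΔCt(pH 7) = 19.585 − 19.570 = 0.015
ΔCt(pH 4) = 21.805 − 20.085 = 1.720
ΔΔCt = 1.720 − 0.015 = 1.705
Fold change = 2^(−1.705) = 0.3067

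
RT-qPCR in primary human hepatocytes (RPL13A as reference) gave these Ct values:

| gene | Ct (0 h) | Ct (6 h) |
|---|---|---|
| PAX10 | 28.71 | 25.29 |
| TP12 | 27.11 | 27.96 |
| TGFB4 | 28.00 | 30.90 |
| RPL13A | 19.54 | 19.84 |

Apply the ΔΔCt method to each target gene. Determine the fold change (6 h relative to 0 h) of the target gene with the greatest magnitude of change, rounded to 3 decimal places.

13.177

PAX10: ΔΔCt = (25.29−19.84) − (28.71−19.54) = 5.45 − 9.17 = -3.72; fold change = 2^3.72 = 13.177
TP12: ΔΔCt = (27.96−19.84) − (27.11−19.54) = 8.12 − 7.57 = 0.55; fold change = 2^-0.55 = 0.683
TGFB4: ΔΔCt = (30.90−19.84) − (28.00−19.54) = 11.06 − 8.46 = 2.60; fold change = 2^-2.60 = 0.165
PAX10 has the largest |ΔΔCt| = 3.72.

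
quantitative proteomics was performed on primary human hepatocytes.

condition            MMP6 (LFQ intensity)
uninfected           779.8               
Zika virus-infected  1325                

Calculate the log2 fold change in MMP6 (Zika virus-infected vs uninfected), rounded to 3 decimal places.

Fold change = 1325 / 779.8 = 1.6992
log2(1.6992) = 0.7648

0.765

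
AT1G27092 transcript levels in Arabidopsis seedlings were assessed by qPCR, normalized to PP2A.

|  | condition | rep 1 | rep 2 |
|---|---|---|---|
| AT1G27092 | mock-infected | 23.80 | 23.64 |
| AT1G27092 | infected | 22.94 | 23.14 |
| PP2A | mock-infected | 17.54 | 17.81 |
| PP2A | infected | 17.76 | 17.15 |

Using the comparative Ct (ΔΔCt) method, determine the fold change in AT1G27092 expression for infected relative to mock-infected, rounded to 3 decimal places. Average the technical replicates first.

Mean Ct: AT1G27092 mock-infected 23.720; AT1G27092 infected 23.040; PP2A mock-infected 17.675; PP2A infected 17.455
ΔCt(mock-infected) = 23.720 − 17.675 = 6.045
ΔCt(infected) = 23.040 − 17.455 = 5.585
ΔΔCt = 5.585 − 6.045 = -0.460
Fold change = 2^(−(-0.460)) = 2^0.460 = 1.3755

1.376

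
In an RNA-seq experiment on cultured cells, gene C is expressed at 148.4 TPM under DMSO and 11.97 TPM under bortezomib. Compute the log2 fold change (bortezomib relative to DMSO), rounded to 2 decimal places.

Fold change = 11.97 / 148.4 = 0.0807
log2(0.0807) = -3.632

-3.63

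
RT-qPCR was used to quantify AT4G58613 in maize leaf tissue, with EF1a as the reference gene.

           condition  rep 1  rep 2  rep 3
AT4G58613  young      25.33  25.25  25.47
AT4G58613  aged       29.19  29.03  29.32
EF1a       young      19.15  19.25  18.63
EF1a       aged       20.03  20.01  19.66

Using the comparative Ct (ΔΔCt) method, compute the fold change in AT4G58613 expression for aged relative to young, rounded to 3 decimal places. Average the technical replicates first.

Mean Ct: AT4G58613 young 25.350; AT4G58613 aged 29.180; EF1a young 19.010; EF1a aged 19.900
ΔCt(young) = 25.350 − 19.010 = 6.340
ΔCt(aged) = 29.180 − 19.900 = 9.280
ΔΔCt = 9.280 − 6.340 = 2.940
Fold change = 2^(−2.940) = 0.1303

0.130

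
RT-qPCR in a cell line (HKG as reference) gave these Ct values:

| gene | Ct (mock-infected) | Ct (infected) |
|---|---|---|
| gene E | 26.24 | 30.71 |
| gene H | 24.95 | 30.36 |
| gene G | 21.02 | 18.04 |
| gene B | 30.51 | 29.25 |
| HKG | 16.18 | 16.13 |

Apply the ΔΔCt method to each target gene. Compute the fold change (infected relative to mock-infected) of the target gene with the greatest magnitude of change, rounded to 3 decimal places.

gene E: ΔΔCt = (30.71−16.13) − (26.24−16.18) = 14.58 − 10.06 = 4.52; fold change = 2^-4.52 = 0.044
gene H: ΔΔCt = (30.36−16.13) − (24.95−16.18) = 14.23 − 8.77 = 5.46; fold change = 2^-5.46 = 0.023
gene G: ΔΔCt = (18.04−16.13) − (21.02−16.18) = 1.91 − 4.84 = -2.93; fold change = 2^2.93 = 7.621
gene B: ΔΔCt = (29.25−16.13) − (30.51−16.18) = 13.12 − 14.33 = -1.21; fold change = 2^1.21 = 2.313
gene H has the largest |ΔΔCt| = 5.46.

0.023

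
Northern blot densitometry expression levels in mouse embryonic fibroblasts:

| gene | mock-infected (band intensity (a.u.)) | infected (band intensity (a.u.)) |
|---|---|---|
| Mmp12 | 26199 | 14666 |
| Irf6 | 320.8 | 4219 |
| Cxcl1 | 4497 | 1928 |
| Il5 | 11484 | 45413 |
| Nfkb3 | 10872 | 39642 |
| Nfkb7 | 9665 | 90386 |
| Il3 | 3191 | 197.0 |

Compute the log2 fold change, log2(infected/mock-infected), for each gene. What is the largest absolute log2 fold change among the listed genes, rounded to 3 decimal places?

log2(14666/26199) = -0.837  (Mmp12)
log2(4219/320.8) = 3.717  (Irf6)
log2(1928/4497) = -1.222  (Cxcl1)
log2(45413/11484) = 1.983  (Il5)
log2(39642/10872) = 1.866  (Nfkb3)
log2(90386/9665) = 3.225  (Nfkb7)
log2(197.0/3191) = -4.018  (Il3)
The largest magnitude belongs to Il3.

4.018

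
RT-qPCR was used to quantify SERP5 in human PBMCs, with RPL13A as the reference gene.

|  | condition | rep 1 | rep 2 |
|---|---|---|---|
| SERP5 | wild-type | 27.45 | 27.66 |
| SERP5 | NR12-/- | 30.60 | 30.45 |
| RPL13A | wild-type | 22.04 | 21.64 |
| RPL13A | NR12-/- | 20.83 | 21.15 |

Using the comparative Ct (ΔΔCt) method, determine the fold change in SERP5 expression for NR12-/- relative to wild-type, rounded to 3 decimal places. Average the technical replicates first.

0.071

Mean Ct: SERP5 wild-type 27.555; SERP5 NR12-/- 30.525; RPL13A wild-type 21.840; RPL13A NR12-/- 20.990
ΔCt(wild-type) = 27.555 − 21.840 = 5.715
ΔCt(NR12-/-) = 30.525 − 20.990 = 9.535
ΔΔCt = 9.535 − 5.715 = 3.820
Fold change = 2^(−3.820) = 0.0708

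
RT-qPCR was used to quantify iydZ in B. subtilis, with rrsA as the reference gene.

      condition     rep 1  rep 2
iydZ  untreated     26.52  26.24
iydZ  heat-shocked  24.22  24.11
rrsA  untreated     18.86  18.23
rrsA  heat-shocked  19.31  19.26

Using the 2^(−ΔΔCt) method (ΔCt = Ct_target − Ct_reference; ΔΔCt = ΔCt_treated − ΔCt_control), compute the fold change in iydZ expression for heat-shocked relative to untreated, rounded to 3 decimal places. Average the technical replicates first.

7.754

Mean Ct: iydZ untreated 26.380; iydZ heat-shocked 24.165; rrsA untreated 18.545; rrsA heat-shocked 19.285
ΔCt(untreated) = 26.380 − 18.545 = 7.835
ΔCt(heat-shocked) = 24.165 − 19.285 = 4.880
ΔΔCt = 4.880 − 7.835 = -2.955
Fold change = 2^(−(-2.955)) = 2^2.955 = 7.7543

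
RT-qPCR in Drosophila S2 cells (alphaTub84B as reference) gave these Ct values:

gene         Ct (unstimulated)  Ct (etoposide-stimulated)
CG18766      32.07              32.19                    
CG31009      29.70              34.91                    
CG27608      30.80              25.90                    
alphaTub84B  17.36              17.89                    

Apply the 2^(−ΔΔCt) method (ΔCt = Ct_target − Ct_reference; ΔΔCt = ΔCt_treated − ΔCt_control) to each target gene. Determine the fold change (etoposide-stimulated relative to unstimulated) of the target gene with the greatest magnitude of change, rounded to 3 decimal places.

CG18766: ΔΔCt = (32.19−17.89) − (32.07−17.36) = 14.30 − 14.71 = -0.41; fold change = 2^0.41 = 1.329
CG31009: ΔΔCt = (34.91−17.89) − (29.70−17.36) = 17.02 − 12.34 = 4.68; fold change = 2^-4.68 = 0.039
CG27608: ΔΔCt = (25.90−17.89) − (30.80−17.36) = 8.01 − 13.44 = -5.43; fold change = 2^5.43 = 43.111
CG27608 has the largest |ΔΔCt| = 5.43.

43.111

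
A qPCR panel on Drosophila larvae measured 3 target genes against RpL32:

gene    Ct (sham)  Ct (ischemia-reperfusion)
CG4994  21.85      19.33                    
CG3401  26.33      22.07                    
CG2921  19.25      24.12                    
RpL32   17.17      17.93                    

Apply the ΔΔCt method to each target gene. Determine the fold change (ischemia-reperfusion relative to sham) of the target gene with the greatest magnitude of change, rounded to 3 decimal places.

32.447

CG4994: ΔΔCt = (19.33−17.93) − (21.85−17.17) = 1.40 − 4.68 = -3.28; fold change = 2^3.28 = 9.714
CG3401: ΔΔCt = (22.07−17.93) − (26.33−17.17) = 4.14 − 9.16 = -5.02; fold change = 2^5.02 = 32.447
CG2921: ΔΔCt = (24.12−17.93) − (19.25−17.17) = 6.19 − 2.08 = 4.11; fold change = 2^-4.11 = 0.058
CG3401 has the largest |ΔΔCt| = 5.02.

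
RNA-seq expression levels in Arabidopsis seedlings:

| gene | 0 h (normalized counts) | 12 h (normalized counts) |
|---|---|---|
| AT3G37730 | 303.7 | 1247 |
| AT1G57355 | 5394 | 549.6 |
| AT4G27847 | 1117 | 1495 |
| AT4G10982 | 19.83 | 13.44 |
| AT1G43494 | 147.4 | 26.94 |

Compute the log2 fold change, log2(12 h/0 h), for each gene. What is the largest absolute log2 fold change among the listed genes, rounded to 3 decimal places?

3.295

log2(1247/303.7) = 2.038  (AT3G37730)
log2(549.6/5394) = -3.295  (AT1G57355)
log2(1495/1117) = 0.421  (AT4G27847)
log2(13.44/19.83) = -0.561  (AT4G10982)
log2(26.94/147.4) = -2.452  (AT1G43494)
The largest magnitude belongs to AT1G57355.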